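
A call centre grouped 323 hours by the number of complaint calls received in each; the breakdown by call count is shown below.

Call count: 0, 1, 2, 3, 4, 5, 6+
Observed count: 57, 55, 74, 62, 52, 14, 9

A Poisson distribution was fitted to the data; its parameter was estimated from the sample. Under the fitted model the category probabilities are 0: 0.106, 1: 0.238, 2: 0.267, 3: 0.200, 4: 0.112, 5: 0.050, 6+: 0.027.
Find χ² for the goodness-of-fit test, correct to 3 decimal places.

Expected counts E_i = n·p_i: 323×0.106 = 34.238, 323×0.238 = 76.874, 323×0.267 = 86.241, 323×0.200 = 64.6, 323×0.112 = 36.176, 323×0.050 = 16.15, 323×0.027 = 8.721.
cat         O        E   (O−E)²/E
0          57   34.238    15.1326
1          55   76.874     6.2241
2          74   86.241     1.7375
3          62     64.6     0.1046
4          52   36.176     6.9217
5          14    16.15     0.2862
6+          9    8.721     0.0089
Sum = 30.416

30.416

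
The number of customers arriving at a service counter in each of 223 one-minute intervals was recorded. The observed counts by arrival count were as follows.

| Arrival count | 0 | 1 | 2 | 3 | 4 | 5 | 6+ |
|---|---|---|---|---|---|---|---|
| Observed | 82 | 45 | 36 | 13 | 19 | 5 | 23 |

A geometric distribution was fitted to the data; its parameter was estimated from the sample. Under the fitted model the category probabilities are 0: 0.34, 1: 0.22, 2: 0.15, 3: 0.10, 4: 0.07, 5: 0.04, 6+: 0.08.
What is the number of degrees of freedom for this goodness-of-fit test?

5

There are k = 7 categories and 1 parameter estimated from the data, so df = 7 − 1 − 1 = 5.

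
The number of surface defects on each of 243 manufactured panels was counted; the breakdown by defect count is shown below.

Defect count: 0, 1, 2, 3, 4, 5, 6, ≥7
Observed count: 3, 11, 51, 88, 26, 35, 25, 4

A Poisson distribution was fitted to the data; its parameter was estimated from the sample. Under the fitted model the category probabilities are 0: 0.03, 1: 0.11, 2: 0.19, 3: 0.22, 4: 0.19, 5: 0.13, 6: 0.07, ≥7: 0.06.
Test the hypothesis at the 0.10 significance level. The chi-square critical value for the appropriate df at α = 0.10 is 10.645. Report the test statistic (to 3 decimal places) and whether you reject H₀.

55.213; reject

Expected counts E_i = n·p_i: 243×0.03 = 7.29, 243×0.11 = 26.73, 243×0.19 = 46.17, 243×0.22 = 53.46, 243×0.19 = 46.17, 243×0.13 = 31.59, 243×0.07 = 17.01, 243×0.06 = 14.58.
0: (3 − 7.29)²/7.29 = 18.4041/7.29 = 2.5246
1: (11 − 26.73)²/26.73 = 247.4329/26.73 = 9.2567
2: (51 − 46.17)²/46.17 = 23.3289/46.17 = 0.5053
3: (88 − 53.46)²/53.46 = 1193.0116/53.46 = 22.3160
4: (26 − 46.17)²/46.17 = 406.8289/46.17 = 8.8115
5: (35 − 31.59)²/31.59 = 11.6281/31.59 = 0.3681
6: (25 − 17.01)²/17.01 = 63.8401/17.01 = 3.7531
≥7: (4 − 14.58)²/14.58 = 111.9364/14.58 = 7.6774
Sum = 55.213
df = 6. Since 55.213 > 10.645, we reject H₀.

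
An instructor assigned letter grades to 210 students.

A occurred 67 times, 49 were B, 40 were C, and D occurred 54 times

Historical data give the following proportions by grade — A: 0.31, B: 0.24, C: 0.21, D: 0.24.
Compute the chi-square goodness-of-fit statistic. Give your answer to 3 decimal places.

0.733

Expected counts E_i = n·p_i: 210×0.31 = 65.1, 210×0.24 = 50.4, 210×0.21 = 44.1, 210×0.24 = 50.4.
A: (67 − 65.1)²/65.1 = 3.61/65.1 = 0.0555
B: (49 − 50.4)²/50.4 = 1.96/50.4 = 0.0389
C: (40 − 44.1)²/44.1 = 16.81/44.1 = 0.3812
D: (54 − 50.4)²/50.4 = 12.96/50.4 = 0.2571
Sum = 0.733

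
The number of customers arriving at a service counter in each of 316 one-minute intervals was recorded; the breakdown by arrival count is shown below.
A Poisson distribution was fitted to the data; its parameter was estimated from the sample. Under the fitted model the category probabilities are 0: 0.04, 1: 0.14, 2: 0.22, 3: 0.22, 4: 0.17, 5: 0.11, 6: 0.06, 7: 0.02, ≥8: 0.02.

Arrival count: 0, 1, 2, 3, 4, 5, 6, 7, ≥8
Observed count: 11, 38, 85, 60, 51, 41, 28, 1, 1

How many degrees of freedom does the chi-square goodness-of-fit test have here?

There are k = 9 categories and 1 parameter estimated from the data, so df = 9 − 1 − 1 = 7.

7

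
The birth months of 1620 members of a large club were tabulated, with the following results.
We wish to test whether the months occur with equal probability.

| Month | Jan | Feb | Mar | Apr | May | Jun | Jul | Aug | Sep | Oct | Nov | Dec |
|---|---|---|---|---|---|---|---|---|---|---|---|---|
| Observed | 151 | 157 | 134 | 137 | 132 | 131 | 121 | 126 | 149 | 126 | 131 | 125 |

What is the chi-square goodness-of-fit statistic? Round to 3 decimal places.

Expected count for each of the 12 categories: 1620/12 = 135.
χ² = (151−135)²/135 + (157−135)²/135 + (134−135)²/135 + (137−135)²/135 + (132−135)²/135 + (131−135)²/135 + (121−135)²/135 + (126−135)²/135 + (149−135)²/135 + (126−135)²/135 + (131−135)²/135 + (125−135)²/135
   = 1.8963 + 3.5852 + 0.0074 + 0.0296 + 0.0667 + 0.1185 + 1.4519 + 0.6000 + 1.4519 + 0.6000 + 0.1185 + 0.7407
Sum = 10.667

10.667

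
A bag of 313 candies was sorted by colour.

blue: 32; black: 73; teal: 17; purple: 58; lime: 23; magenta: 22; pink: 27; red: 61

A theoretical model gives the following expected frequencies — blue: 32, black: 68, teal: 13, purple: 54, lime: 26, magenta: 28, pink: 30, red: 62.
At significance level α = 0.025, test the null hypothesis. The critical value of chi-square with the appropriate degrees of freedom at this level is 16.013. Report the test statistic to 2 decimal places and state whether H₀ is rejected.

blue: (32 − 32)²/32 = 0/32 = 0.000
black: (73 − 68)²/68 = 25/68 = 0.368
teal: (17 − 13)²/13 = 16/13 = 1.231
purple: (58 − 54)²/54 = 16/54 = 0.296
lime: (23 − 26)²/26 = 9/26 = 0.346
magenta: (22 − 28)²/28 = 36/28 = 1.286
pink: (27 − 30)²/30 = 9/30 = 0.300
red: (61 − 62)²/62 = 1/62 = 0.016
Sum = 3.84
df = 7. Since 3.84 < 16.013, we do not reject H₀.

3.84; do not reject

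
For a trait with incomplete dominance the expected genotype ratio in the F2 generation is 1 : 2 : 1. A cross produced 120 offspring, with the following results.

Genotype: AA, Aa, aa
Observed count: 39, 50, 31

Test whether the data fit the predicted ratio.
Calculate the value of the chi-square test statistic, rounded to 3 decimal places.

Ratio total = 4. Expected counts: 120×1/4 = 30, 120×2/4 = 60, 120×1/4 = 30.
cat         O        E   (O−E)²/E
AA         39       30     2.7000
Aa         50       60     1.6667
aa         31       30     0.0333
Sum = 4.400

4.400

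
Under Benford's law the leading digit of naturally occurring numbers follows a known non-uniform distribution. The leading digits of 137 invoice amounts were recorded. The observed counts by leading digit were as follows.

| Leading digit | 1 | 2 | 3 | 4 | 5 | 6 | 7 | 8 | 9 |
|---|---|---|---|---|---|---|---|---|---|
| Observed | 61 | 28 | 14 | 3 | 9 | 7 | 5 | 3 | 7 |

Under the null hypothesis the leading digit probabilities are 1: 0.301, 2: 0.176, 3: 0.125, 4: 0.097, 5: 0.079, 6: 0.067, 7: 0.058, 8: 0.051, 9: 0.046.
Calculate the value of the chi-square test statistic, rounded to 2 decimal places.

Expected counts E_i = n·p_i: 137×0.301 = 41.237, 137×0.176 = 24.112, 137×0.125 = 17.125, 137×0.097 = 13.289, 137×0.079 = 10.823, 137×0.067 = 9.179, 137×0.058 = 7.946, 137×0.051 = 6.987, 137×0.046 = 6.302.
cat         O        E   (O−E)²/E
1          61   41.237      9.471
2          28   24.112      0.627
3          14   17.125      0.570
4           3   13.289      7.966
5           9   10.823      0.307
6           7    9.179      0.517
7           5    7.946      1.092
8           3    6.987      2.275
9           7    6.302      0.077
Sum = 22.90

22.90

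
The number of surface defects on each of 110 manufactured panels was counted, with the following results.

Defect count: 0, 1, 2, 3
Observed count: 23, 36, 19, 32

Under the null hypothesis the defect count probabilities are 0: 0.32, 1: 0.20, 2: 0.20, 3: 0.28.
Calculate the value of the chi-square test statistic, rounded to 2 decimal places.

13.59

Expected counts E_i = n·p_i: 110×0.32 = 35.2, 110×0.20 = 22, 110×0.20 = 22, 110×0.28 = 30.8.
χ² = (23−35.2)²/35.2 + (36−22)²/22 + (19−22)²/22 + (32−30.8)²/30.8
   = 4.228 + 8.909 + 0.409 + 0.047
Sum = 13.59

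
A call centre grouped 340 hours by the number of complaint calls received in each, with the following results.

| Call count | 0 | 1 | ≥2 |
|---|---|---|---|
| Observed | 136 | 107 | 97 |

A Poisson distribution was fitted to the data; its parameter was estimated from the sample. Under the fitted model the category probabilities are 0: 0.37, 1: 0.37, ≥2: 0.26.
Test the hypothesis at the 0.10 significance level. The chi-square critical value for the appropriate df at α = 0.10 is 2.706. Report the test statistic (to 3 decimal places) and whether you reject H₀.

4.473; reject

Expected counts E_i = n·p_i: 340×0.37 = 125.8, 340×0.37 = 125.8, 340×0.26 = 88.4.
χ² = (136−125.8)²/125.8 + (107−125.8)²/125.8 + (97−88.4)²/88.4
   = 0.8270 + 2.8095 + 0.8367
Sum = 4.473
df = 1. Since 4.473 > 2.706, we reject H₀.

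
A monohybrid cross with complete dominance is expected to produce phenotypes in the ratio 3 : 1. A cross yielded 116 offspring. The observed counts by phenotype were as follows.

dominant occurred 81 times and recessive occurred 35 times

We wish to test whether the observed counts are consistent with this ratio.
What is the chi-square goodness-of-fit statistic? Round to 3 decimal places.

1.655

Ratio total = 4. Expected counts: 116×3/4 = 87, 116×1/4 = 29.
χ² = (81−87)²/87 + (35−29)²/29
   = 0.4138 + 1.2414
Sum = 1.655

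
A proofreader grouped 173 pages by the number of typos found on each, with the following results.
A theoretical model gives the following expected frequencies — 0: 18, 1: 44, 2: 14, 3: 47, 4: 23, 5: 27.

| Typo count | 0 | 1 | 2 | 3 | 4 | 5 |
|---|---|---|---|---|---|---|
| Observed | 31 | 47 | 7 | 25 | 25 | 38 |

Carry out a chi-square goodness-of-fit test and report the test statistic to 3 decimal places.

χ² = (31−18)²/18 + (47−44)²/44 + (7−14)²/14 + (25−47)²/47 + (25−23)²/23 + (38−27)²/27
   = 9.3889 + 0.2045 + 3.5000 + 10.2979 + 0.1739 + 4.4815
Sum = 28.047

28.047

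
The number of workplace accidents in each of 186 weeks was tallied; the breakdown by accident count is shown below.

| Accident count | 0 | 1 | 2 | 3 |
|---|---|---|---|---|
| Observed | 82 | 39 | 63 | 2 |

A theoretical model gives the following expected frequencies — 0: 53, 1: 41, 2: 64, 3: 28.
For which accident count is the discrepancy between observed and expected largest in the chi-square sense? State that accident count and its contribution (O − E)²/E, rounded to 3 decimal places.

3, 24.143

χ² = (82−53)²/53 + (39−41)²/41 + (63−64)²/64 + (2−28)²/28
   = 15.8679 + 0.0976 + 0.0156 + 24.1429
The largest term is for 3: 24.143.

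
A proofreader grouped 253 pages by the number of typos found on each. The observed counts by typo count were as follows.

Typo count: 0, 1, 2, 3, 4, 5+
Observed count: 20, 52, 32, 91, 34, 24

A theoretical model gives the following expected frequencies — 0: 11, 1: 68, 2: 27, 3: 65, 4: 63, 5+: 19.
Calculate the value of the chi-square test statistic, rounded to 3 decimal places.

37.119

0: (20 − 11)²/11 = 81/11 = 7.3636
1: (52 − 68)²/68 = 256/68 = 3.7647
2: (32 − 27)²/27 = 25/27 = 0.9259
3: (91 − 65)²/65 = 676/65 = 10.4000
4: (34 − 63)²/63 = 841/63 = 13.3492
5+: (24 − 19)²/19 = 25/19 = 1.3158
Sum = 37.119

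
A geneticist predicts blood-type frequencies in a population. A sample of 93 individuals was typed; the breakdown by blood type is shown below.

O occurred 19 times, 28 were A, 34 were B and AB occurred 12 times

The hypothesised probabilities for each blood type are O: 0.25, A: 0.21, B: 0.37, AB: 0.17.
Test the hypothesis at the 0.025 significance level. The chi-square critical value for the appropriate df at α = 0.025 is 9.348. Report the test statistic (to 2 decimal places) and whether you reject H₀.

Expected counts E_i = n·p_i: 93×0.25 = 23.25, 93×0.21 = 19.53, 93×0.37 = 34.41, 93×0.17 = 15.81.
χ² = (19−23.25)²/23.25 + (28−19.53)²/19.53 + (34−34.41)²/34.41 + (12−15.81)²/15.81
   = 0.777 + 3.673 + 0.005 + 0.918
Sum = 5.37
df = 3. Since 5.37 < 9.348, we do not reject H₀.

5.37; do not reject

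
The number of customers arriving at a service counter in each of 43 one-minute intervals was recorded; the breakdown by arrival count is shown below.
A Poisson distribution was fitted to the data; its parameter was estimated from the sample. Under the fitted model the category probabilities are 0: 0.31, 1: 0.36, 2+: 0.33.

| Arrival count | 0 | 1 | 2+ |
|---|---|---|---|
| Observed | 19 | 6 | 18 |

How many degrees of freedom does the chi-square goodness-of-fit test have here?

There are k = 3 categories and 1 parameter estimated from the data, so df = 3 − 1 − 1 = 1.

1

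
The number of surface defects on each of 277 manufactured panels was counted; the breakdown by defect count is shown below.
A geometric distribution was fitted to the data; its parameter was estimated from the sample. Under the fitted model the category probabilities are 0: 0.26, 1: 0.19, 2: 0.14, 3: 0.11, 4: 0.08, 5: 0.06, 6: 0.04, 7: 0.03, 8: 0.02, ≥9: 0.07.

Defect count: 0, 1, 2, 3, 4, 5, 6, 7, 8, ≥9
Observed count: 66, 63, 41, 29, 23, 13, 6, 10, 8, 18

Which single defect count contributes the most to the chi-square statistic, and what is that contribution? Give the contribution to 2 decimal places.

Expected counts E_i = n·p_i: 277×0.26 = 72.02, 277×0.19 = 52.63, 277×0.14 = 38.78, 277×0.11 = 30.47, 277×0.08 = 22.16, 277×0.06 = 16.62, 277×0.04 = 11.08, 277×0.03 = 8.31, 277×0.02 = 5.54, 277×0.07 = 19.39.
cat         O        E   (O−E)²/E
0          66    72.02      0.503
1          63    52.63      2.043
2          41    38.78      0.127
3          29    30.47      0.071
4          23    22.16      0.032
5          13    16.62      0.788
6           6    11.08      2.329
7          10     8.31      0.344
8           8     5.54      1.092
≥9         18    19.39      0.100
The largest term is for 6: 2.33.

6, 2.33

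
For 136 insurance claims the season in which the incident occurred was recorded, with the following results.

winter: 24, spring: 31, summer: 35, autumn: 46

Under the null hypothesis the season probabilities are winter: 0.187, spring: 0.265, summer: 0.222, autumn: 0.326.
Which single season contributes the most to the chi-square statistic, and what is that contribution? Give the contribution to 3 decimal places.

summer, 0.766

Expected counts E_i = n·p_i: 136×0.187 = 25.432, 136×0.265 = 36.04, 136×0.222 = 30.192, 136×0.326 = 44.336.
winter: (24 − 25.432)²/25.432 = 2.050624/25.432 = 0.0806
spring: (31 − 36.04)²/36.04 = 25.4016/36.04 = 0.7048
summer: (35 − 30.192)²/30.192 = 23.116864/30.192 = 0.7657
autumn: (46 − 44.336)²/44.336 = 2.768896/44.336 = 0.0625
The largest term is for summer: 0.766.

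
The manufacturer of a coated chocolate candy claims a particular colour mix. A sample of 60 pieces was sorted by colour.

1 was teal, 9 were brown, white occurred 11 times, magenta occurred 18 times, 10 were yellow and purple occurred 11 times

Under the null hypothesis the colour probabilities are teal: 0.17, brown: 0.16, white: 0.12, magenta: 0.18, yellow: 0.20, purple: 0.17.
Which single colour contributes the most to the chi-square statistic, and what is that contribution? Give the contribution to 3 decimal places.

Expected counts E_i = n·p_i: 60×0.17 = 10.2, 60×0.16 = 9.6, 60×0.12 = 7.2, 60×0.18 = 10.8, 60×0.20 = 12, 60×0.17 = 10.2.
teal: (1 − 10.2)²/10.2 = 84.64/10.2 = 8.2980
brown: (9 − 9.6)²/9.6 = 0.36/9.6 = 0.0375
white: (11 − 7.2)²/7.2 = 14.44/7.2 = 2.0056
magenta: (18 − 10.8)²/10.8 = 51.84/10.8 = 4.8000
yellow: (10 − 12)²/12 = 4/12 = 0.3333
purple: (11 − 10.2)²/10.2 = 0.64/10.2 = 0.0627
The largest term is for teal: 8.298.

teal, 8.298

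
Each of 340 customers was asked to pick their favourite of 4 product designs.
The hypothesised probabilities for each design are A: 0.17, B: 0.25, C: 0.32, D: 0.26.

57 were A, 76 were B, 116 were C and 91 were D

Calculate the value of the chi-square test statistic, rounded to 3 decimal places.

1.517

Expected counts E_i = n·p_i: 340×0.17 = 57.8, 340×0.25 = 85, 340×0.32 = 108.8, 340×0.26 = 88.4.
A: (57 − 57.8)²/57.8 = 0.64/57.8 = 0.0111
B: (76 − 85)²/85 = 81/85 = 0.9529
C: (116 − 108.8)²/108.8 = 51.84/108.8 = 0.4765
D: (91 − 88.4)²/88.4 = 6.76/88.4 = 0.0765
Sum = 1.517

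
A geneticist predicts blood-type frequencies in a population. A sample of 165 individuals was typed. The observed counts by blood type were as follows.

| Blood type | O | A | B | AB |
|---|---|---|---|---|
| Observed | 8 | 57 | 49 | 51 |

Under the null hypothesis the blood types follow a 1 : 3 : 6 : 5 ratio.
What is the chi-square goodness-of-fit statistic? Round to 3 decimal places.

Ratio total = 15. Expected counts: 165×1/15 = 11, 165×3/15 = 33, 165×6/15 = 66, 165×5/15 = 55.
cat         O        E   (O−E)²/E
O           8       11     0.8182
A          57       33    17.4545
B          49       66     4.3788
AB         51       55     0.2909
Sum = 22.942

22.942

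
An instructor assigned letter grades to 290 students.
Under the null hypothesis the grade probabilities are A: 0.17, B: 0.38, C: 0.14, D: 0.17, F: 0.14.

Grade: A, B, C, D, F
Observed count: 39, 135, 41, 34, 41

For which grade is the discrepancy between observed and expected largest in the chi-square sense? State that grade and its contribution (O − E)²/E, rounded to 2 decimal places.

Expected counts E_i = n·p_i: 290×0.17 = 49.3, 290×0.38 = 110.2, 290×0.14 = 40.6, 290×0.17 = 49.3, 290×0.14 = 40.6.
cat         O        E   (O−E)²/E
A          39     49.3      2.152
B         135    110.2      5.581
C          41     40.6      0.004
D          34     49.3      4.748
F          41     40.6      0.004
The largest term is for B: 5.58.

B, 5.58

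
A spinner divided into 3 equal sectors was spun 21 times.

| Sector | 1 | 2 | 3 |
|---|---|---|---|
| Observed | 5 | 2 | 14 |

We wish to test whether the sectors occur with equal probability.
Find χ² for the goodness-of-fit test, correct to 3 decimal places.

11.143

Expected count for each of the 3 categories: 21/3 = 7.
cat         O        E   (O−E)²/E
1           5        7     0.5714
2           2        7     3.5714
3          14        7     7.0000
Sum = 11.143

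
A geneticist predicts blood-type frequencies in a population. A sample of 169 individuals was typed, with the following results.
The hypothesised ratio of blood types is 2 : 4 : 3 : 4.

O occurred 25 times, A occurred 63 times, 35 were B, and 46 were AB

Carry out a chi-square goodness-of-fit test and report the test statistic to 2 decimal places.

3.47

Ratio total = 13. Expected counts: 169×2/13 = 26, 169×4/13 = 52, 169×3/13 = 39, 169×4/13 = 52.
O: (25 − 26)²/26 = 1/26 = 0.038
A: (63 − 52)²/52 = 121/52 = 2.327
B: (35 − 39)²/39 = 16/39 = 0.410
AB: (46 − 52)²/52 = 36/52 = 0.692
Sum = 3.47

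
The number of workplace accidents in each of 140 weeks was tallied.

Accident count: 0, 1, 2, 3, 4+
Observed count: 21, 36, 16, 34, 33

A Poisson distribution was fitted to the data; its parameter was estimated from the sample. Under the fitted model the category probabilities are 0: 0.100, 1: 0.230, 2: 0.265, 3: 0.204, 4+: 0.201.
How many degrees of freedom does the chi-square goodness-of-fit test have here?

There are k = 5 categories and 1 parameter estimated from the data, so df = 5 − 1 − 1 = 3.

3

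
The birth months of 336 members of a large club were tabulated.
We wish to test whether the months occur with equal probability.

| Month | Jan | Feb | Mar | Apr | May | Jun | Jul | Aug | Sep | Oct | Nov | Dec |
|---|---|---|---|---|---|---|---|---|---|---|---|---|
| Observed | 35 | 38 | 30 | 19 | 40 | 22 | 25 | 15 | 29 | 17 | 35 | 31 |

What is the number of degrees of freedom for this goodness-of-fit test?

There are k = 12 categories and no parameters were estimated from the data, so df = 12 − 1 = 11.

11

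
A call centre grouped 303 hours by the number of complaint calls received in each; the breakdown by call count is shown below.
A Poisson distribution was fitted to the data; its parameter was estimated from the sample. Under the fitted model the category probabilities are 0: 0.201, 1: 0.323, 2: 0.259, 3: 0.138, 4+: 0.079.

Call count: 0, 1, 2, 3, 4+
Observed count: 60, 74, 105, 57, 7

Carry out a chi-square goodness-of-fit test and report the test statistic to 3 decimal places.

Expected counts E_i = n·p_i: 303×0.201 = 60.903, 303×0.323 = 97.869, 303×0.259 = 78.477, 303×0.138 = 41.814, 303×0.079 = 23.937.
χ² = (60−60.903)²/60.903 + (74−97.869)²/97.869 + (105−78.477)²/78.477 + (57−41.814)²/41.814 + (7−23.937)²/23.937
   = 0.0134 + 5.8213 + 8.9640 + 5.5152 + 11.9840
Sum = 32.298

32.298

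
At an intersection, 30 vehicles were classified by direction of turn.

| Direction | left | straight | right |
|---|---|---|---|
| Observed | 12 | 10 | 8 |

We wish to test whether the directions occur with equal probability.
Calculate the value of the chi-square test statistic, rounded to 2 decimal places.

0.80

Under H₀ each category has probability 1/3, so each expected count is 30/3 = 10.
left: (12 − 10)²/10 = 4/10 = 0.400
straight: (10 − 10)²/10 = 0/10 = 0.000
right: (8 − 10)²/10 = 4/10 = 0.400
Sum = 0.80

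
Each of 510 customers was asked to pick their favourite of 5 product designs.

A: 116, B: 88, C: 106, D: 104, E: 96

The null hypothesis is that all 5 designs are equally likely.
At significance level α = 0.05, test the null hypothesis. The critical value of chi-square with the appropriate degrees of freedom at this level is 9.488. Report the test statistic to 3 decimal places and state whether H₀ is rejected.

4.392; do not reject

Expected count for each of the 5 categories: 510/5 = 102.
A: (116 − 102)²/102 = 196/102 = 1.9216
B: (88 − 102)²/102 = 196/102 = 1.9216
C: (106 − 102)²/102 = 16/102 = 0.1569
D: (104 − 102)²/102 = 4/102 = 0.0392
E: (96 − 102)²/102 = 36/102 = 0.3529
Sum = 4.392
df = 4. Since 4.392 < 9.488, we do not reject H₀.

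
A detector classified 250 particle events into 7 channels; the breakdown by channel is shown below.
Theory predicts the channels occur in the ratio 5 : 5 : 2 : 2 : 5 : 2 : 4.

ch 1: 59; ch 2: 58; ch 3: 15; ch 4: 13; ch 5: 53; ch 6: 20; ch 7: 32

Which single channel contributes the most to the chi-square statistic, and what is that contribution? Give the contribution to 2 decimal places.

ch 4, 2.45

Ratio total = 25. Expected counts: 250×5/25 = 50, 250×5/25 = 50, 250×2/25 = 20, 250×2/25 = 20, 250×5/25 = 50, 250×2/25 = 20, 250×4/25 = 40.
cat         O        E   (O−E)²/E
ch 1       59       50      1.620
ch 2       58       50      1.280
ch 3       15       20      1.250
ch 4       13       20      2.450
ch 5       53       50      0.180
ch 6       20       20      0.000
ch 7       32       40      1.600
The largest term is for ch 4: 2.45.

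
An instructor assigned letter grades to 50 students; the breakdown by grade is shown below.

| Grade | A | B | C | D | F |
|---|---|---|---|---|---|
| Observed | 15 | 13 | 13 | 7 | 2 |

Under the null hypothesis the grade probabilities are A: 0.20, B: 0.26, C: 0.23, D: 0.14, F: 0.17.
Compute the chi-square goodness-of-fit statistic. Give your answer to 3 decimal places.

Expected counts E_i = n·p_i: 50×0.20 = 10, 50×0.26 = 13, 50×0.23 = 11.5, 50×0.14 = 7, 50×0.17 = 8.5.
χ² = (15−10)²/10 + (13−13)²/13 + (13−11.5)²/11.5 + (7−7)²/7 + (2−8.5)²/8.5
   = 2.5000 + 0.0000 + 0.1957 + 0.0000 + 4.9706
Sum = 7.666

7.666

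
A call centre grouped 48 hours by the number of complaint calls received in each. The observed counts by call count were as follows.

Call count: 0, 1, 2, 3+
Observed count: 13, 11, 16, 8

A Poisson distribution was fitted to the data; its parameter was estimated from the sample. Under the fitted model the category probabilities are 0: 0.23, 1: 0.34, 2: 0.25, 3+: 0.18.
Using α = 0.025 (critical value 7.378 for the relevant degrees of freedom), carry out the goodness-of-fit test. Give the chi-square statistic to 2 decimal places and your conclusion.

3.46; do not reject

Expected counts E_i = n·p_i: 48×0.23 = 11.04, 48×0.34 = 16.32, 48×0.25 = 12, 48×0.18 = 8.64.
cat         O        E   (O−E)²/E
0          13    11.04      0.348
1          11    16.32      1.734
2          16       12      1.333
3+          8     8.64      0.047
Sum = 3.46
df = 2. Since 3.46 < 7.378, we do not reject H₀.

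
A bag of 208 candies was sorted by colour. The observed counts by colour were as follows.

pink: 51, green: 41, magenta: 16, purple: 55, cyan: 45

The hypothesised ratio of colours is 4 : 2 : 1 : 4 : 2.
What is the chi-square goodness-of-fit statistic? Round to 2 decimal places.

11.72

Ratio total = 13. Expected counts: 208×4/13 = 64, 208×2/13 = 32, 208×1/13 = 16, 208×4/13 = 64, 208×2/13 = 32.
χ² = (51−64)²/64 + (41−32)²/32 + (16−16)²/16 + (55−64)²/64 + (45−32)²/32
   = 2.641 + 2.531 + 0.000 + 1.266 + 5.281
Sum = 11.72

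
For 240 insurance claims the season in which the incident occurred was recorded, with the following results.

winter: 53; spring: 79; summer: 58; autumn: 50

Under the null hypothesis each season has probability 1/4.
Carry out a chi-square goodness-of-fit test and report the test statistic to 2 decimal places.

Under H₀ each category has probability 1/4, so each expected count is 240/4 = 60.
χ² = (53−60)²/60 + (79−60)²/60 + (58−60)²/60 + (50−60)²/60
   = 0.817 + 6.017 + 0.067 + 1.667
Sum = 8.57

8.57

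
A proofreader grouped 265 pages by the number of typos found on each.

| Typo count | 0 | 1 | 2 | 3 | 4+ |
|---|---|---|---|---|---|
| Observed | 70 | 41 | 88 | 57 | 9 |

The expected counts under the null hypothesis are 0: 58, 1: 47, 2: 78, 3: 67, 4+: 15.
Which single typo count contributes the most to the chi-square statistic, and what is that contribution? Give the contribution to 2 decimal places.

cat         O        E   (O−E)²/E
0          70       58      2.483
1          41       47      0.766
2          88       78      1.282
3          57       67      1.493
4+          9       15      2.400
The largest term is for 0: 2.48.

0, 2.48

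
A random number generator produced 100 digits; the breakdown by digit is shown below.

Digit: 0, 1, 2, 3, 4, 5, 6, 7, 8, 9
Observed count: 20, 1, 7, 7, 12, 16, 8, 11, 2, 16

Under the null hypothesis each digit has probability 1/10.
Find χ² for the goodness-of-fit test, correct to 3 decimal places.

34.400

Expected count for each of the 10 categories: 100/10 = 10.
0: (20 − 10)²/10 = 100/10 = 10.0000
1: (1 − 10)²/10 = 81/10 = 8.1000
2: (7 − 10)²/10 = 9/10 = 0.9000
3: (7 − 10)²/10 = 9/10 = 0.9000
4: (12 − 10)²/10 = 4/10 = 0.4000
5: (16 − 10)²/10 = 36/10 = 3.6000
6: (8 − 10)²/10 = 4/10 = 0.4000
7: (11 − 10)²/10 = 1/10 = 0.1000
8: (2 − 10)²/10 = 64/10 = 6.4000
9: (16 − 10)²/10 = 36/10 = 3.6000
Sum = 34.400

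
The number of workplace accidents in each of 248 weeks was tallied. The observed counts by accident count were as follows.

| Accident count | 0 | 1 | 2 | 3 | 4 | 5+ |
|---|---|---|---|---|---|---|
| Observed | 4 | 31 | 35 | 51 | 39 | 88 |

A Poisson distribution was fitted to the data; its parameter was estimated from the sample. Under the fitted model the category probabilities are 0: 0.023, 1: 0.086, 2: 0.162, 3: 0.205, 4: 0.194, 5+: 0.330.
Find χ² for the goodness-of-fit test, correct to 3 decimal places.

Expected counts E_i = n·p_i: 248×0.023 = 5.704, 248×0.086 = 21.328, 248×0.162 = 40.176, 248×0.205 = 50.84, 248×0.194 = 48.112, 248×0.330 = 81.84.
cat         O        E   (O−E)²/E
0           4    5.704     0.5090
1          31   21.328     4.3861
2          35   40.176     0.6668
3          51    50.84     0.0005
4          39   48.112     1.7257
5+         88    81.84     0.4637
Sum = 7.752

7.752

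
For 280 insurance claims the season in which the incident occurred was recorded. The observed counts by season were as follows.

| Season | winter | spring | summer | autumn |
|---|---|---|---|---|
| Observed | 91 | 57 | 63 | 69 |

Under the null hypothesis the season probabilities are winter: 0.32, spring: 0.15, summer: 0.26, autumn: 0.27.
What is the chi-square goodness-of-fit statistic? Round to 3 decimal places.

7.274

Expected counts E_i = n·p_i: 280×0.32 = 89.6, 280×0.15 = 42, 280×0.26 = 72.8, 280×0.27 = 75.6.
χ² = (91−89.6)²/89.6 + (57−42)²/42 + (63−72.8)²/72.8 + (69−75.6)²/75.6
   = 0.0219 + 5.3571 + 1.3192 + 0.5762
Sum = 7.274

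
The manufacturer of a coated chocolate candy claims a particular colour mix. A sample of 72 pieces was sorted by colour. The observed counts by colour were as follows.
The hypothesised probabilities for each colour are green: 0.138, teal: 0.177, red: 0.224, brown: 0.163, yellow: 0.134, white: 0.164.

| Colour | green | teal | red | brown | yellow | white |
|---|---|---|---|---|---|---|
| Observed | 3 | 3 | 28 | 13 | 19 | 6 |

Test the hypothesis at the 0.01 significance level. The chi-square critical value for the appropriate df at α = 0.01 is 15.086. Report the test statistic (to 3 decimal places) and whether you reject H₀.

33.089; reject

Expected counts E_i = n·p_i: 72×0.138 = 9.936, 72×0.177 = 12.744, 72×0.224 = 16.128, 72×0.163 = 11.736, 72×0.134 = 9.648, 72×0.164 = 11.808.
cat         O        E   (O−E)²/E
green       3    9.936     4.8418
teal        3   12.744     7.4502
red        28   16.128     8.7391
brown      13   11.736     0.1361
yellow     19    9.648     9.0651
white       6   11.808     2.8568
Sum = 33.089
df = 5. Since 33.089 > 15.086, we reject H₀.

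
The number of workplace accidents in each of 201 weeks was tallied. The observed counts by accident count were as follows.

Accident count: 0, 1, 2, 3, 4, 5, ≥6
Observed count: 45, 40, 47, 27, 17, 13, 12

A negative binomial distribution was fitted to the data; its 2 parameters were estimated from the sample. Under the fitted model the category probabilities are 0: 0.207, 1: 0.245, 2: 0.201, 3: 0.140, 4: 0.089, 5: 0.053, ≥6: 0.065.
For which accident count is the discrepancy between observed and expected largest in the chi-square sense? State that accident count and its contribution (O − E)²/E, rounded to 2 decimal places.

1, 1.74

Expected counts E_i = n·p_i: 201×0.207 = 41.607, 201×0.245 = 49.245, 201×0.201 = 40.401, 201×0.140 = 28.14, 201×0.089 = 17.889, 201×0.053 = 10.653, 201×0.065 = 13.065.
0: (45 − 41.607)²/41.607 = 11.512449/41.607 = 0.277
1: (40 − 49.245)²/49.245 = 85.470025/49.245 = 1.736
2: (47 − 40.401)²/40.401 = 43.546801/40.401 = 1.078
3: (27 − 28.14)²/28.14 = 1.2996/28.14 = 0.046
4: (17 − 17.889)²/17.889 = 0.790321/17.889 = 0.044
5: (13 − 10.653)²/10.653 = 5.508409/10.653 = 0.517
≥6: (12 − 13.065)²/13.065 = 1.134225/13.065 = 0.087
The largest term is for 1: 1.74.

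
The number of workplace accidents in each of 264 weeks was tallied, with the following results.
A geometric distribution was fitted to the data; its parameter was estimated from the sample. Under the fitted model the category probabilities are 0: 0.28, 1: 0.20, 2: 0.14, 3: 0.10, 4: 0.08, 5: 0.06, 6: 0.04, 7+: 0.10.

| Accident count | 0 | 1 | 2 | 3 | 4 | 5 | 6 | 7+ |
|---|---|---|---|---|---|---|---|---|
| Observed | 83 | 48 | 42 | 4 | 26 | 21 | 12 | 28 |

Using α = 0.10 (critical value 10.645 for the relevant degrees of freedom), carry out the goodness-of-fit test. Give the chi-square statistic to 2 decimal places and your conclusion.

24.35; reject

Expected counts E_i = n·p_i: 264×0.28 = 73.92, 264×0.20 = 52.8, 264×0.14 = 36.96, 264×0.10 = 26.4, 264×0.08 = 21.12, 264×0.06 = 15.84, 264×0.04 = 10.56, 264×0.10 = 26.4.
0: (83 − 73.92)²/73.92 = 82.4464/73.92 = 1.115
1: (48 − 52.8)²/52.8 = 23.04/52.8 = 0.436
2: (42 − 36.96)²/36.96 = 25.4016/36.96 = 0.687
3: (4 − 26.4)²/26.4 = 501.76/26.4 = 19.006
4: (26 − 21.12)²/21.12 = 23.8144/21.12 = 1.128
5: (21 − 15.84)²/15.84 = 26.6256/15.84 = 1.681
6: (12 − 10.56)²/10.56 = 2.0736/10.56 = 0.196
7+: (28 − 26.4)²/26.4 = 2.56/26.4 = 0.097
Sum = 24.35
df = 6. Since 24.35 > 10.645, we reject H₀.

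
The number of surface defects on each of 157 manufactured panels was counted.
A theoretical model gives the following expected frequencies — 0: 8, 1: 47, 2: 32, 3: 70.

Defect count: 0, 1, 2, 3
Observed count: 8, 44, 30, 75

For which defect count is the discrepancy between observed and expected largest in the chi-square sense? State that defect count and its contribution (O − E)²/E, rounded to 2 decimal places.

cat         O        E   (O−E)²/E
0           8        8      0.000
1          44       47      0.191
2          30       32      0.125
3          75       70      0.357
The largest term is for 3: 0.36.

3, 0.36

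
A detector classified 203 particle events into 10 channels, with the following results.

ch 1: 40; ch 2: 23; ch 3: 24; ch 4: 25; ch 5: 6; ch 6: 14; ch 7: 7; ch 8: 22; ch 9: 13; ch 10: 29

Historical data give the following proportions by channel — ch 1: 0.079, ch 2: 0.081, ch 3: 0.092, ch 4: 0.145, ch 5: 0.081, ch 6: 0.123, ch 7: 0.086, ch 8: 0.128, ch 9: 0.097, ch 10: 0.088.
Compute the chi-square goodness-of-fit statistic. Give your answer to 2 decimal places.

Expected counts E_i = n·p_i: 203×0.079 = 16.037, 203×0.081 = 16.443, 203×0.092 = 18.676, 203×0.145 = 29.435, 203×0.081 = 16.443, 203×0.123 = 24.969, 203×0.086 = 17.458, 203×0.128 = 25.984, 203×0.097 = 19.691, 203×0.088 = 17.864.
χ² = (40−16.037)²/16.037 + (23−16.443)²/16.443 + (24−18.676)²/18.676 + (25−29.435)²/29.435 + (6−16.443)²/16.443 + (14−24.969)²/24.969 + (7−17.458)²/17.458 + (22−25.984)²/25.984 + (13−19.691)²/19.691 + (29−17.864)²/17.864
   = 35.806 + 2.615 + 1.518 + 0.668 + 6.632 + 4.819 + 6.265 + 0.611 + 2.274 + 6.942
Sum = 68.15

68.15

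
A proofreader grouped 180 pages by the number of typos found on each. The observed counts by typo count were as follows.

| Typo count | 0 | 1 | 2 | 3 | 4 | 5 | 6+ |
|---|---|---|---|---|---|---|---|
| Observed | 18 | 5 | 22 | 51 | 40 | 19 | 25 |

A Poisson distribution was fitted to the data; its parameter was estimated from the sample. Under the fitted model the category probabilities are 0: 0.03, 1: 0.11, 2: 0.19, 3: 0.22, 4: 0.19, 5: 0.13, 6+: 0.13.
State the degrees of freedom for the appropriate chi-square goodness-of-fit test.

There are k = 7 categories and 1 parameter estimated from the data, so df = 7 − 1 − 1 = 5.

5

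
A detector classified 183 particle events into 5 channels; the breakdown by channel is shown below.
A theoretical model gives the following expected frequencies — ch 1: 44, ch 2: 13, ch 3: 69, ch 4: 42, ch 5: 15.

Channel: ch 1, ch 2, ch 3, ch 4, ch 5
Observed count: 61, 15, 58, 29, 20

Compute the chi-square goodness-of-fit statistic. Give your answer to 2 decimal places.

14.32

cat         O        E   (O−E)²/E
ch 1       61       44      6.568
ch 2       15       13      0.308
ch 3       58       69      1.754
ch 4       29       42      4.024
ch 5       20       15      1.667
Sum = 14.32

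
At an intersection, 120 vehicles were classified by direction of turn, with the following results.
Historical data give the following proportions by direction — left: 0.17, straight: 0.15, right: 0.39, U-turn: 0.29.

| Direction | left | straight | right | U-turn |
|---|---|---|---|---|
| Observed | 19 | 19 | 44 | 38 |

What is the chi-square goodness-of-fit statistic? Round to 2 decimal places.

Expected counts E_i = n·p_i: 120×0.17 = 20.4, 120×0.15 = 18, 120×0.39 = 46.8, 120×0.29 = 34.8.
left: (19 − 20.4)²/20.4 = 1.96/20.4 = 0.096
straight: (19 − 18)²/18 = 1/18 = 0.056
right: (44 − 46.8)²/46.8 = 7.84/46.8 = 0.168
U-turn: (38 − 34.8)²/34.8 = 10.24/34.8 = 0.294
Sum = 0.61

0.61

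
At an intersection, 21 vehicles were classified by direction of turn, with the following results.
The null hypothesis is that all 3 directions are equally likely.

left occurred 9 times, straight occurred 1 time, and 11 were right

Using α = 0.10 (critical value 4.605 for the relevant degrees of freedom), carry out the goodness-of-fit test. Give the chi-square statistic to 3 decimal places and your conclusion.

8.000; reject

Expected count for each of the 3 categories: 21/3 = 7.
left: (9 − 7)²/7 = 4/7 = 0.5714
straight: (1 − 7)²/7 = 36/7 = 5.1429
right: (11 − 7)²/7 = 16/7 = 2.2857
Sum = 8.000
df = 2. Since 8.000 > 4.605, we reject H₀.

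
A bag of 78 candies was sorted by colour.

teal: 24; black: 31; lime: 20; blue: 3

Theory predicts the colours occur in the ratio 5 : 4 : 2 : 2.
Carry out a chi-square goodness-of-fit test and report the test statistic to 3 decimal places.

15.325

Ratio total = 13. Expected counts: 78×5/13 = 30, 78×4/13 = 24, 78×2/13 = 12, 78×2/13 = 12.
teal: (24 − 30)²/30 = 36/30 = 1.2000
black: (31 − 24)²/24 = 49/24 = 2.0417
lime: (20 − 12)²/12 = 64/12 = 5.3333
blue: (3 − 12)²/12 = 81/12 = 6.7500
Sum = 15.325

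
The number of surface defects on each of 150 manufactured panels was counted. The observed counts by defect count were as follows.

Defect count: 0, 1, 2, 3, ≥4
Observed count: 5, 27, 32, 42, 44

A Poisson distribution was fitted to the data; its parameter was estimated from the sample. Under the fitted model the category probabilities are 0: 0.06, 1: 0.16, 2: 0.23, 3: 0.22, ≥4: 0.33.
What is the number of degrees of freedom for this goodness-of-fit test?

3

There are k = 5 categories and 1 parameter estimated from the data, so df = 5 − 1 − 1 = 3.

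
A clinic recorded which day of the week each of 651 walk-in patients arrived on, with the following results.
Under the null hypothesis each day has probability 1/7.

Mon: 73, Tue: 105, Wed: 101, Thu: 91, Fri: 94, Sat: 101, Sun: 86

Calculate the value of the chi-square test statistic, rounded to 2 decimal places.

7.81

Under H₀ each category has probability 1/7, so each expected count is 651/7 = 93.
χ² = (73−93)²/93 + (105−93)²/93 + (101−93)²/93 + (91−93)²/93 + (94−93)²/93 + (101−93)²/93 + (86−93)²/93
   = 4.301 + 1.548 + 0.688 + 0.043 + 0.011 + 0.688 + 0.527
Sum = 7.81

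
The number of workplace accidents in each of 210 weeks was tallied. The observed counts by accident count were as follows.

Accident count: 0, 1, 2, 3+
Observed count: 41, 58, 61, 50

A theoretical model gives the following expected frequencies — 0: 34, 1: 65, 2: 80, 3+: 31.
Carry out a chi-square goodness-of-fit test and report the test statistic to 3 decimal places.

χ² = (41−34)²/34 + (58−65)²/65 + (61−80)²/80 + (50−31)²/31
   = 1.4412 + 0.7538 + 4.5125 + 11.6452
Sum = 18.353

18.353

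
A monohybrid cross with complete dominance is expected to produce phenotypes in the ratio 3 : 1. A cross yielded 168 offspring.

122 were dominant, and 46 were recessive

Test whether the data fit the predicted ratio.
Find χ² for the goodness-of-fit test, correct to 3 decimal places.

Ratio total = 4. Expected counts: 168×3/4 = 126, 168×1/4 = 42.
dominant: (122 − 126)²/126 = 16/126 = 0.1270
recessive: (46 − 42)²/42 = 16/42 = 0.3810
Sum = 0.508

0.508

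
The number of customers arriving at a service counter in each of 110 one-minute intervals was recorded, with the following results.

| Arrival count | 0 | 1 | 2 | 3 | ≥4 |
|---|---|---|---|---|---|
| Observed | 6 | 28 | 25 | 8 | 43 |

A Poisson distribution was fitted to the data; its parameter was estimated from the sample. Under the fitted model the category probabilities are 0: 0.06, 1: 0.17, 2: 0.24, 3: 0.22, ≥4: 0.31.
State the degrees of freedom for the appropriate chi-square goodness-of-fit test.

There are k = 5 categories and 1 parameter estimated from the data, so df = 5 − 1 − 1 = 3.

3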